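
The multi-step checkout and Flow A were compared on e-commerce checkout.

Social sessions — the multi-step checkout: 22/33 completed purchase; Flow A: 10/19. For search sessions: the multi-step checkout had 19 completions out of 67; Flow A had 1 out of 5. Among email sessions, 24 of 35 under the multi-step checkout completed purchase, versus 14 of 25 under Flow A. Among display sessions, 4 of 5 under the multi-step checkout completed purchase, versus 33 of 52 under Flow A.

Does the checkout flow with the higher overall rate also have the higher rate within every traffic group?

No

Social: the multi-step checkout 22/33 = 66.7%, Flow A 10/19 = 52.6% → the multi-step checkout
Search: the multi-step checkout 19/67 = 28.4%, Flow A 1/5 = 20.0% → the multi-step checkout
Email: the multi-step checkout 24/35 = 68.6%, Flow A 14/25 = 56.0% → the multi-step checkout
Display: the multi-step checkout 4/5 = 80.0%, Flow A 33/52 = 63.5% → the multi-step checkout
Overall: the multi-step checkout 69/140 = 49.3%, Flow A 58/101 = 57.4% → Flow A
The multi-step checkout wins each traffic group but Flow A wins overall — the comparison reverses. The multi-step checkout's sessions skew toward search, which has a lower base rate.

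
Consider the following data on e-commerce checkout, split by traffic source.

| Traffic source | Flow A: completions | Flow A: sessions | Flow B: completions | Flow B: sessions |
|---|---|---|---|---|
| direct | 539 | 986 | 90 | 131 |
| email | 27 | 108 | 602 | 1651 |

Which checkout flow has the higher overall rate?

Flow A

Direct: Flow A 539/986 = 54.7%, Flow B 90/131 = 68.7% → Flow B
Email: Flow A 27/108 = 25.0%, Flow B 602/1651 = 36.5% → Flow B
Overall: Flow A 566/1094 = 51.7%, Flow B 692/1782 = 38.8% → Flow A
(Flow B wins every traffic group but Flow A wins overall — Flow B's sessions skew toward the low-rate email group.)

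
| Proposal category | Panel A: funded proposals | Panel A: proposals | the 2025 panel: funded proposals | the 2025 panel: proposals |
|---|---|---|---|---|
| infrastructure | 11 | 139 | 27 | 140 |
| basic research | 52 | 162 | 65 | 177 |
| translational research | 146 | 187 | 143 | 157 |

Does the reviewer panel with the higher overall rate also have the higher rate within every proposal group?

Infrastructure: Panel A 11/139 = 7.9%, the 2025 panel 27/140 = 19.3% → the 2025 panel
Basic research: Panel A 52/162 = 32.1%, the 2025 panel 65/177 = 36.7% → the 2025 panel
Translational research: Panel A 146/187 = 78.1%, the 2025 panel 143/157 = 91.1% → the 2025 panel
Overall: Panel A 209/488 = 42.8%, the 2025 panel 235/474 = 49.6% → the 2025 panel
The 2025 panel wins overall and in every proposal group — no reversal.

Yes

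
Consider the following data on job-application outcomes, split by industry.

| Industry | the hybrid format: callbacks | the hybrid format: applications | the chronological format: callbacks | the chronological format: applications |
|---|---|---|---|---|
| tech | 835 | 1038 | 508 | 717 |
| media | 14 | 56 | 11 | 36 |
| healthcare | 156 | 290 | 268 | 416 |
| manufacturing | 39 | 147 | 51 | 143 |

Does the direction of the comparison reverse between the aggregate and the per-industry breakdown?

Tech: the hybrid format 835/1038 = 80.4%, the chronological format 508/717 = 70.9% → the hybrid format
Media: the hybrid format 14/56 = 25.0%, the chronological format 11/36 = 30.6% → the chronological format
Healthcare: the hybrid format 156/290 = 53.8%, the chronological format 268/416 = 64.4% → the chronological format
Manufacturing: the hybrid format 39/147 = 26.5%, the chronological format 51/143 = 35.7% → the chronological format
Overall: the hybrid format 1044/1531 = 68.2%, the chronological format 838/1312 = 63.9% → the hybrid format
Neither sweeps: the hybrid format wins 1 of 4 groups, the chronological format wins 3. The hybrid format wins overall but not every group — no Simpson reversal.

No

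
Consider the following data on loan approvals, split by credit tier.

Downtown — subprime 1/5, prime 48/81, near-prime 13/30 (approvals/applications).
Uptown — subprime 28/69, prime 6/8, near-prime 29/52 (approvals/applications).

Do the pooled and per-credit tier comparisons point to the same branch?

Subprime: Downtown 1/5 = 20.0%, Uptown 28/69 = 40.6% → Uptown
Prime: Downtown 48/81 = 59.3%, Uptown 6/8 = 75.0% → Uptown
Near-prime: Downtown 13/30 = 43.3%, Uptown 29/52 = 55.8% → Uptown
Overall: Downtown 62/116 = 53.4%, Uptown 63/129 = 48.8% → Downtown
Uptown wins each credit group but Downtown wins overall — the comparison reverses. Uptown's applications skew toward subprime, which has a lower base rate.

No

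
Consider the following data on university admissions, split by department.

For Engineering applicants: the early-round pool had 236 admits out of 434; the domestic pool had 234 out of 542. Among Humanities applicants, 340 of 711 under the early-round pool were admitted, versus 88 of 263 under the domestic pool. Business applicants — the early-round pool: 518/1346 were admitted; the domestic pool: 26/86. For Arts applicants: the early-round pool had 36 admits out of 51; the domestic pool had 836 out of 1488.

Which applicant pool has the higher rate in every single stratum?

Engineering: the early-round pool 236/434 = 54.4%, the domestic pool 234/542 = 43.2% → the early-round pool
Humanities: the early-round pool 340/711 = 47.8%, the domestic pool 88/263 = 33.5% → the early-round pool
Business: the early-round pool 518/1346 = 38.5%, the domestic pool 26/86 = 30.2% → the early-round pool
Arts: the early-round pool 36/51 = 70.6%, the domestic pool 836/1488 = 56.2% → the early-round pool
The early-round pool has the higher rate in all 4 groups.

the early-round pool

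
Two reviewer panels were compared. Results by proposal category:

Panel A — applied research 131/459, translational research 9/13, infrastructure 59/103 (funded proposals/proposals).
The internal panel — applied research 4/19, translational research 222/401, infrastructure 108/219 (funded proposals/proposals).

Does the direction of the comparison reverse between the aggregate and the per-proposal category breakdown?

Applied research: Panel A 131/459 = 28.5%, the internal panel 4/19 = 21.1% → Panel A
Translational research: Panel A 9/13 = 69.2%, the internal panel 222/401 = 55.4% → Panel A
Infrastructure: Panel A 59/103 = 57.3%, the internal panel 108/219 = 49.3% → Panel A
Overall: Panel A 199/575 = 34.6%, the internal panel 334/639 = 52.3% → the internal panel
Panel A wins each proposal group but the internal panel wins overall — the comparison reverses. Panel A's proposals skew toward applied research, which has a lower base rate.

Yes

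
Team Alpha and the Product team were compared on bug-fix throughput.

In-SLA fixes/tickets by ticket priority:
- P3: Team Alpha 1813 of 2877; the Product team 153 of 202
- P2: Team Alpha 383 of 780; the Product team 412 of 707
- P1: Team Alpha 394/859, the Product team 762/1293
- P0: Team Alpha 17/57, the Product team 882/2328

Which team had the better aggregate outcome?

P3: Team Alpha 1813/2877 = 63.0%, the Product team 153/202 = 75.7% → the Product team
P2: Team Alpha 383/780 = 49.1%, the Product team 412/707 = 58.3% → the Product team
P1: Team Alpha 394/859 = 45.9%, the Product team 762/1293 = 58.9% → the Product team
P0: Team Alpha 17/57 = 29.8%, the Product team 882/2328 = 37.9% → the Product team
Overall: Team Alpha 2607/4573 = 57.0%, the Product team 2209/4530 = 48.8% → Team Alpha
(The Product team wins every ticket group but Team Alpha wins overall — the Product team's tickets skew toward the low-rate P0 group.)

Team Alpha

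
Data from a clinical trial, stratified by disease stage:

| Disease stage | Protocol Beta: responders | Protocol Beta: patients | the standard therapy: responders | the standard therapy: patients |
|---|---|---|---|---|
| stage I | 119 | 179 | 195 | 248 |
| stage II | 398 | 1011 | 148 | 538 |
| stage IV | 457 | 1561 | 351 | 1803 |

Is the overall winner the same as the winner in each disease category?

No

Stage I: Protocol Beta 119/179 = 66.5%, the standard therapy 195/248 = 78.6% → the standard therapy
Stage II: Protocol Beta 398/1011 = 39.4%, the standard therapy 148/538 = 27.5% → Protocol Beta
Stage IV: Protocol Beta 457/1561 = 29.3%, the standard therapy 351/1803 = 19.5% → Protocol Beta
Overall: Protocol Beta 974/2751 = 35.4%, the standard therapy 694/2589 = 26.8% → Protocol Beta
Neither sweeps: Protocol Beta wins 2 of 3 groups, the standard therapy wins 1. Protocol Beta wins overall but not every group — no Simpson reversal.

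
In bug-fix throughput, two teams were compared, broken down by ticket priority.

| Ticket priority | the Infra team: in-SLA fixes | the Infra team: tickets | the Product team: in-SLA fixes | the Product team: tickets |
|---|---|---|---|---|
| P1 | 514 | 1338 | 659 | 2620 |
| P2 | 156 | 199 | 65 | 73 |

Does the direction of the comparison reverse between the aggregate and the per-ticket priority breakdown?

P1: the Infra team 514/1338 = 38.4%, the Product team 659/2620 = 25.2% → the Infra team
P2: the Infra team 156/199 = 78.4%, the Product team 65/73 = 89.0% → the Product team
Overall: the Infra team 670/1537 = 43.6%, the Product team 724/2693 = 26.9% → the Infra team
Neither sweeps: the Infra team wins 1 of 2 groups, the Product team wins 1. The Infra team wins overall but not every group — no Simpson reversal.

No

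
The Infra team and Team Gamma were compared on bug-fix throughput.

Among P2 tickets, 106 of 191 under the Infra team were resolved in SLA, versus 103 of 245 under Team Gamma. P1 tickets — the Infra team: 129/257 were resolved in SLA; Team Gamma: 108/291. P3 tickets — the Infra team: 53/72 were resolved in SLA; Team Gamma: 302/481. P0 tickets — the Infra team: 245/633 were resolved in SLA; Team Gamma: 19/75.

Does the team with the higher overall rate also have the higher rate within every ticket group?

P2: the Infra team 106/191 = 55.5%, Team Gamma 103/245 = 42.0% → the Infra team
P1: the Infra team 129/257 = 50.2%, Team Gamma 108/291 = 37.1% → the Infra team
P3: the Infra team 53/72 = 73.6%, Team Gamma 302/481 = 62.8% → the Infra team
P0: the Infra team 245/633 = 38.7%, Team Gamma 19/75 = 25.3% → the Infra team
Overall: the Infra team 533/1153 = 46.2%, Team Gamma 532/1092 = 48.7% → Team Gamma
The Infra team wins each ticket group but Team Gamma wins overall — the comparison reverses. The Infra team's tickets skew toward P0, which has a lower base rate.

No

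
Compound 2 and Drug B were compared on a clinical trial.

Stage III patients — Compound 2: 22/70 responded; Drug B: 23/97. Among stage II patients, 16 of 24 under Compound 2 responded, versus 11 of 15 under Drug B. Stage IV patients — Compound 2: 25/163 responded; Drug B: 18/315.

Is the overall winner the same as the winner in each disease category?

Stage III: Compound 2 22/70 = 31.4%, Drug B 23/97 = 23.7% → Compound 2
Stage II: Compound 2 16/24 = 66.7%, Drug B 11/15 = 73.3% → Drug B
Stage IV: Compound 2 25/163 = 15.3%, Drug B 18/315 = 5.7% → Compound 2
Overall: Compound 2 63/257 = 24.5%, Drug B 52/427 = 12.2% → Compound 2
Neither sweeps: Compound 2 wins 2 of 3 groups, Drug B wins 1. Compound 2 wins overall but not every group — no Simpson reversal.

No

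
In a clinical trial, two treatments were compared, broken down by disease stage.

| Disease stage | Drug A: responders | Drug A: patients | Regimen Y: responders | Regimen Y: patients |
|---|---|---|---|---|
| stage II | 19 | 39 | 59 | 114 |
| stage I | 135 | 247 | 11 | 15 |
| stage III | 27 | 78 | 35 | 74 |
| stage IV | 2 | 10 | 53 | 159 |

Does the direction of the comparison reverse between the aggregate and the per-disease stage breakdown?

Yes

Stage II: Drug A 19/39 = 48.7%, Regimen Y 59/114 = 51.8% → Regimen Y
Stage I: Drug A 135/247 = 54.7%, Regimen Y 11/15 = 73.3% → Regimen Y
Stage III: Drug A 27/78 = 34.6%, Regimen Y 35/74 = 47.3% → Regimen Y
Stage IV: Drug A 2/10 = 20.0%, Regimen Y 53/159 = 33.3% → Regimen Y
Overall: Drug A 183/374 = 48.9%, Regimen Y 158/362 = 43.6% → Drug A
Regimen Y wins each disease group but Drug A wins overall — the comparison reverses. Regimen Y's patients skew toward stage IV, which has a lower base rate.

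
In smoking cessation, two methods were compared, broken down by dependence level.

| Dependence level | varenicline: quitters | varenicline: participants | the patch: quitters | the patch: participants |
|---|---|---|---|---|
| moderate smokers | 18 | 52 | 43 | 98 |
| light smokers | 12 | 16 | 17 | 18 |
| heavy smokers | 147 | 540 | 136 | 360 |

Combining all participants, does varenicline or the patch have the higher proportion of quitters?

Moderate smokers: varenicline 18/52 = 34.6%, the patch 43/98 = 43.9% → the patch
Light smokers: varenicline 12/16 = 75.0%, the patch 17/18 = 94.4% → the patch
Heavy smokers: varenicline 147/540 = 27.2%, the patch 136/360 = 37.8% → the patch
Overall: varenicline 177/608 = 29.1%, the patch 196/476 = 41.2% → the patch

the patch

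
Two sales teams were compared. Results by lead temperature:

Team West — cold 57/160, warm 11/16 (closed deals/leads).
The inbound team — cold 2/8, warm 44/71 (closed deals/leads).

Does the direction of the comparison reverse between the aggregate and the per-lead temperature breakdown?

Yes

Cold: Team West 57/160 = 35.6%, the inbound team 2/8 = 25.0% → Team West
Warm: Team West 11/16 = 68.8%, the inbound team 44/71 = 62.0% → Team West
Overall: Team West 68/176 = 38.6%, the inbound team 46/79 = 58.2% → the inbound team
Team West wins each lead group but the inbound team wins overall — the comparison reverses. Team West's leads skew toward cold, which has a lower base rate.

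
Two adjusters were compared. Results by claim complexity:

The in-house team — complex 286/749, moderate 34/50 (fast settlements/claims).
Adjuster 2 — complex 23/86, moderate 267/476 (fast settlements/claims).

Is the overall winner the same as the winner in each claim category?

Complex: the in-house team 286/749 = 38.2%, Adjuster 2 23/86 = 26.7% → the in-house team
Moderate: the in-house team 34/50 = 68.0%, Adjuster 2 267/476 = 56.1% → the in-house team
Overall: the in-house team 320/799 = 40.1%, Adjuster 2 290/562 = 51.6% → Adjuster 2
The in-house team wins each claim group but Adjuster 2 wins overall — the comparison reverses. The in-house team's claims skew toward complex, which has a lower base rate.

No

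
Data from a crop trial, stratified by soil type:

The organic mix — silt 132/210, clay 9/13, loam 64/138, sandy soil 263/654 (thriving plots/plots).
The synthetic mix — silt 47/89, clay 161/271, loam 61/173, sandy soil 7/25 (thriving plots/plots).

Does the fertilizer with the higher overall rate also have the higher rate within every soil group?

No

Silt: the organic mix 132/210 = 62.9%, the synthetic mix 47/89 = 52.8% → the organic mix
Clay: the organic mix 9/13 = 69.2%, the synthetic mix 161/271 = 59.4% → the organic mix
Loam: the organic mix 64/138 = 46.4%, the synthetic mix 61/173 = 35.3% → the organic mix
Sandy soil: the organic mix 263/654 = 40.2%, the synthetic mix 7/25 = 28.0% → the organic mix
Overall: the organic mix 468/1015 = 46.1%, the synthetic mix 276/558 = 49.5% → the synthetic mix
The organic mix wins each soil group but the synthetic mix wins overall — the comparison reverses. The organic mix's plots skew toward sandy soil, which has a lower base rate.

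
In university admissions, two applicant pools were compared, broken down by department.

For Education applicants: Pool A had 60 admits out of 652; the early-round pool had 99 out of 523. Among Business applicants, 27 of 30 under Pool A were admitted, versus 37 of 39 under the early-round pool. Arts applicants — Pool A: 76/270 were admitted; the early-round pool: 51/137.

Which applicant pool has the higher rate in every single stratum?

the early-round pool

Education: Pool A 60/652 = 9.2%, the early-round pool 99/523 = 18.9% → the early-round pool
Business: Pool A 27/30 = 90.0%, the early-round pool 37/39 = 94.9% → the early-round pool
Arts: Pool A 76/270 = 28.1%, the early-round pool 51/137 = 37.2% → the early-round pool
The early-round pool has the higher rate in all 3 groups.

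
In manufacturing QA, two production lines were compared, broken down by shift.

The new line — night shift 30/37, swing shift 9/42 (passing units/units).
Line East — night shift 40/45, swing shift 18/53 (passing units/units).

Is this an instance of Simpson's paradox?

No

Night shift: the new line 30/37 = 81.1%, Line East 40/45 = 88.9% → Line East
Swing shift: the new line 9/42 = 21.4%, Line East 18/53 = 34.0% → Line East
Overall: the new line 39/79 = 49.4%, Line East 58/98 = 59.2% → Line East
Line East wins overall and in every shift group — no reversal.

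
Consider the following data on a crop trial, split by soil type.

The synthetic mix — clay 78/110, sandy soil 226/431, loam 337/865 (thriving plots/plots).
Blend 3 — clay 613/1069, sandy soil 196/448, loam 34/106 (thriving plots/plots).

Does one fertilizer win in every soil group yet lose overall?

Yes

Clay: the synthetic mix 78/110 = 70.9%, Blend 3 613/1069 = 57.3% → the synthetic mix
Sandy soil: the synthetic mix 226/431 = 52.4%, Blend 3 196/448 = 43.8% → the synthetic mix
Loam: the synthetic mix 337/865 = 39.0%, Blend 3 34/106 = 32.1% → the synthetic mix
Overall: the synthetic mix 641/1406 = 45.6%, Blend 3 843/1623 = 51.9% → Blend 3
The synthetic mix wins each soil group but Blend 3 wins overall — the comparison reverses. The synthetic mix's plots skew toward loam, which has a lower base rate.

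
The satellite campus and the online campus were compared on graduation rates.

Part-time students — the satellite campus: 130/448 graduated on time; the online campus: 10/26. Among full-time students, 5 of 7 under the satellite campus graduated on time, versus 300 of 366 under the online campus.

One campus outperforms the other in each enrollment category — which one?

Part-time: the satellite campus 130/448 = 29.0%, the online campus 10/26 = 38.5% → the online campus
Full-time: the satellite campus 5/7 = 71.4%, the online campus 300/366 = 82.0% → the online campus
The online campus has the higher rate in both groups.

the online campus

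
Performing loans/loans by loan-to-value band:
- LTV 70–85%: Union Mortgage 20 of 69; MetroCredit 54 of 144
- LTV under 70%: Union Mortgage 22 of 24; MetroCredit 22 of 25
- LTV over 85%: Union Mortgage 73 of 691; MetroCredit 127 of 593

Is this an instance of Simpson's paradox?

LTV 70–85%: Union Mortgage 20/69 = 29.0%, MetroCredit 54/144 = 37.5% → MetroCredit
LTV under 70%: Union Mortgage 22/24 = 91.7%, MetroCredit 22/25 = 88.0% → Union Mortgage
LTV over 85%: Union Mortgage 73/691 = 10.6%, MetroCredit 127/593 = 21.4% → MetroCredit
Overall: Union Mortgage 115/784 = 14.7%, MetroCredit 203/762 = 26.6% → MetroCredit
Neither sweeps: Union Mortgage wins 1 of 3 groups, MetroCredit wins 2. MetroCredit wins overall but not every group — no Simpson reversal.

No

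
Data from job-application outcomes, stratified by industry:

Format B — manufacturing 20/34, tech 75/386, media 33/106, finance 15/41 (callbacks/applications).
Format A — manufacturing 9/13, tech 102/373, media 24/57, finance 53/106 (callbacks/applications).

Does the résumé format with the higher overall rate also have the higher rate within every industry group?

Yes

Manufacturing: Format B 20/34 = 58.8%, Format A 9/13 = 69.2% → Format A
Tech: Format B 75/386 = 19.4%, Format A 102/373 = 27.3% → Format A
Media: Format B 33/106 = 31.1%, Format A 24/57 = 42.1% → Format A
Finance: Format B 15/41 = 36.6%, Format A 53/106 = 50.0% → Format A
Overall: Format B 143/567 = 25.2%, Format A 188/549 = 34.2% → Format A
Format A wins overall and in every industry group — no reversal.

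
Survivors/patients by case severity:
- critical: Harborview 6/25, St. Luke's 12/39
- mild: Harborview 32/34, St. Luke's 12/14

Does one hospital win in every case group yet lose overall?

Critical: Harborview 6/25 = 24.0%, St. Luke's 12/39 = 30.8% → St. Luke's
Mild: Harborview 32/34 = 94.1%, St. Luke's 12/14 = 85.7% → Harborview
Overall: Harborview 38/59 = 64.4%, St. Luke's 24/53 = 45.3% → Harborview
Neither sweeps: Harborview wins 1 of 2 groups, St. Luke's wins 1. Harborview wins overall but not every group — no Simpson reversal.

No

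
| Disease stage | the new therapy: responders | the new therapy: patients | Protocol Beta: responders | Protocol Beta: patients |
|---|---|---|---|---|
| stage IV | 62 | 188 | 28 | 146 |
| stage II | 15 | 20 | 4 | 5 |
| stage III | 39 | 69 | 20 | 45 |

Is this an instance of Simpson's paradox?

No

Stage IV: the new therapy 62/188 = 33.0%, Protocol Beta 28/146 = 19.2% → the new therapy
Stage II: the new therapy 15/20 = 75.0%, Protocol Beta 4/5 = 80.0% → Protocol Beta
Stage III: the new therapy 39/69 = 56.5%, Protocol Beta 20/45 = 44.4% → the new therapy
Overall: the new therapy 116/277 = 41.9%, Protocol Beta 52/196 = 26.5% → the new therapy
Neither sweeps: the new therapy wins 2 of 3 groups, Protocol Beta wins 1. The new therapy wins overall but not every group — no Simpson reversal.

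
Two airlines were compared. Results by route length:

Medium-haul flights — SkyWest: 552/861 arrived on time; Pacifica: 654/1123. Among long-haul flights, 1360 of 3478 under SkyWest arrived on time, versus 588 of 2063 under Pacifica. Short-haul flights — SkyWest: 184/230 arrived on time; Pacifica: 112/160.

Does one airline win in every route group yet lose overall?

Medium-haul: SkyWest 552/861 = 64.1%, Pacifica 654/1123 = 58.2% → SkyWest
Long-haul: SkyWest 1360/3478 = 39.1%, Pacifica 588/2063 = 28.5% → SkyWest
Short-haul: SkyWest 184/230 = 80.0%, Pacifica 112/160 = 70.0% → SkyWest
Overall: SkyWest 2096/4569 = 45.9%, Pacifica 1354/3346 = 40.5% → SkyWest
SkyWest wins overall and in every route group — no reversal.

No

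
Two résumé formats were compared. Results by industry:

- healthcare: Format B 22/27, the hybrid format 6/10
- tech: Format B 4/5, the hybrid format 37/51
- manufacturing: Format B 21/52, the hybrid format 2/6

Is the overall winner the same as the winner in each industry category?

No

Healthcare: Format B 22/27 = 81.5%, the hybrid format 6/10 = 60.0% → Format B
Tech: Format B 4/5 = 80.0%, the hybrid format 37/51 = 72.5% → Format B
Manufacturing: Format B 21/52 = 40.4%, the hybrid format 2/6 = 33.3% → Format B
Overall: Format B 47/84 = 56.0%, the hybrid format 45/67 = 67.2% → the hybrid format
Format B wins each industry group but the hybrid format wins overall — the comparison reverses. Format B's applications skew toward manufacturing, which has a lower base rate.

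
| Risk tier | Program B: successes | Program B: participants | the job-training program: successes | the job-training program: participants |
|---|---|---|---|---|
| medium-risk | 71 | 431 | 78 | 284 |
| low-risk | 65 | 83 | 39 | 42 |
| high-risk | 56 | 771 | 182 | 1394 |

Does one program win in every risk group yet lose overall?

Medium-risk: Program B 71/431 = 16.5%, the job-training program 78/284 = 27.5% → the job-training program
Low-risk: Program B 65/83 = 78.3%, the job-training program 39/42 = 92.9% → the job-training program
High-risk: Program B 56/771 = 7.3%, the job-training program 182/1394 = 13.1% → the job-training program
Overall: Program B 192/1285 = 14.9%, the job-training program 299/1720 = 17.4% → the job-training program
The job-training program wins overall and in every risk group — no reversal.

No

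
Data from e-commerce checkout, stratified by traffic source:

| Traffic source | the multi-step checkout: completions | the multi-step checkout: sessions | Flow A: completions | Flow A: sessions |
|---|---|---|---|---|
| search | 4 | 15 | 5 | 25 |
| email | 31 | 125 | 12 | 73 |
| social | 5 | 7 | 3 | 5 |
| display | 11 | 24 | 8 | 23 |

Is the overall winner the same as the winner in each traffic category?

Yes

Search: the multi-step checkout 4/15 = 26.7%, Flow A 5/25 = 20.0% → the multi-step checkout
Email: the multi-step checkout 31/125 = 24.8%, Flow A 12/73 = 16.4% → the multi-step checkout
Social: the multi-step checkout 5/7 = 71.4%, Flow A 3/5 = 60.0% → the multi-step checkout
Display: the multi-step checkout 11/24 = 45.8%, Flow A 8/23 = 34.8% → the multi-step checkout
Overall: the multi-step checkout 51/171 = 29.8%, Flow A 28/126 = 22.2% → the multi-step checkout
The multi-step checkout wins overall and in every traffic group — no reversal.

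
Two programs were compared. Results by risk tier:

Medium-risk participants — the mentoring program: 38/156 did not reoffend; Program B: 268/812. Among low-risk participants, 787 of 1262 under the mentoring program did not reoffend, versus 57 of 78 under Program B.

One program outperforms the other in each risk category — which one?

Medium-risk: the mentoring program 38/156 = 24.4%, Program B 268/812 = 33.0% → Program B
Low-risk: the mentoring program 787/1262 = 62.4%, Program B 57/78 = 73.1% → Program B
Program B has the higher rate in both groups.

Program B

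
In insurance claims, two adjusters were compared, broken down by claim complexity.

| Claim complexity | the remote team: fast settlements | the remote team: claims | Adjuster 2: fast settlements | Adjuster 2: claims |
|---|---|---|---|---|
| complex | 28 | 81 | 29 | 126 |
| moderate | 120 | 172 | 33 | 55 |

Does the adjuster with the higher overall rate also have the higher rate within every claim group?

Yes

Complex: the remote team 28/81 = 34.6%, Adjuster 2 29/126 = 23.0% → the remote team
Moderate: the remote team 120/172 = 69.8%, Adjuster 2 33/55 = 60.0% → the remote team
Overall: the remote team 148/253 = 58.5%, Adjuster 2 62/181 = 34.3% → the remote team
The remote team wins overall and in every claim group — no reversal.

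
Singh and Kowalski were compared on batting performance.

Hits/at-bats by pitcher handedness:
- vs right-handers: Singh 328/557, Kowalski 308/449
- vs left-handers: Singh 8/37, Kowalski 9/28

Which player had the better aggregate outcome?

Kowalski

Vs right-handers: Singh 328/557 = 58.9%, Kowalski 308/449 = 68.6% → Kowalski
Vs left-handers: Singh 8/37 = 21.6%, Kowalski 9/28 = 32.1% → Kowalski
Overall: Singh 336/594 = 56.6%, Kowalski 317/477 = 66.5% → Kowalski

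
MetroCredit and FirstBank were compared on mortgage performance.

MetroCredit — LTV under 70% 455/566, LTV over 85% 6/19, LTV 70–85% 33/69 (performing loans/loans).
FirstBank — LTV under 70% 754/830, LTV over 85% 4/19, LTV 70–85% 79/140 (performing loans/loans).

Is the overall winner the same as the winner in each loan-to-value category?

LTV under 70%: MetroCredit 455/566 = 80.4%, FirstBank 754/830 = 90.8% → FirstBank
LTV over 85%: MetroCredit 6/19 = 31.6%, FirstBank 4/19 = 21.1% → MetroCredit
LTV 70–85%: MetroCredit 33/69 = 47.8%, FirstBank 79/140 = 56.4% → FirstBank
Overall: MetroCredit 494/654 = 75.5%, FirstBank 837/989 = 84.6% → FirstBank
Neither sweeps: MetroCredit wins 1 of 3 groups, FirstBank wins 2. FirstBank wins overall but not every group — no Simpson reversal.

No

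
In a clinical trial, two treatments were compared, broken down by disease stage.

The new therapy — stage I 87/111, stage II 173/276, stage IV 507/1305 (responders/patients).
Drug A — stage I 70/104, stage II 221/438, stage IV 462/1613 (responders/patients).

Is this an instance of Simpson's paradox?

No

Stage I: the new therapy 87/111 = 78.4%, Drug A 70/104 = 67.3% → the new therapy
Stage II: the new therapy 173/276 = 62.7%, Drug A 221/438 = 50.5% → the new therapy
Stage IV: the new therapy 507/1305 = 38.9%, Drug A 462/1613 = 28.6% → the new therapy
Overall: the new therapy 767/1692 = 45.3%, Drug A 753/2155 = 34.9% → the new therapy
The new therapy wins overall and in every disease group — no reversal.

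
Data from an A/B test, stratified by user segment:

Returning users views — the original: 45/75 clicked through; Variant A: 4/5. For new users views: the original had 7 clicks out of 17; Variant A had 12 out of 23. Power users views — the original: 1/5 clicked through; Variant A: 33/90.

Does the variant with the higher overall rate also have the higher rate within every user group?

No

Returning users: the original 45/75 = 60.0%, Variant A 4/5 = 80.0% → Variant A
New users: the original 7/17 = 41.2%, Variant A 12/23 = 52.2% → Variant A
Power users: the original 1/5 = 20.0%, Variant A 33/90 = 36.7% → Variant A
Overall: the original 53/97 = 54.6%, Variant A 49/118 = 41.5% → the original
Variant A wins each user group but the original wins overall — the comparison reverses. Variant A's views skew toward power users, which has a lower base rate.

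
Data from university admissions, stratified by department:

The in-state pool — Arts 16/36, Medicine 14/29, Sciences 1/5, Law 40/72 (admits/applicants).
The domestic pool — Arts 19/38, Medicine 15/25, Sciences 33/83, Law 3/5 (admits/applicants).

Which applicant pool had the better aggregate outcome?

Arts: the in-state pool 16/36 = 44.4%, the domestic pool 19/38 = 50.0% → the domestic pool
Medicine: the in-state pool 14/29 = 48.3%, the domestic pool 15/25 = 60.0% → the domestic pool
Sciences: the in-state pool 1/5 = 20.0%, the domestic pool 33/83 = 39.8% → the domestic pool
Law: the in-state pool 40/72 = 55.6%, the domestic pool 3/5 = 60.0% → the domestic pool
Overall: the in-state pool 71/142 = 50.0%, the domestic pool 70/151 = 46.4% → the in-state pool
(The domestic pool wins every department group but the in-state pool wins overall — the domestic pool's applicants skew toward the low-rate Sciences group.)

the in-state pool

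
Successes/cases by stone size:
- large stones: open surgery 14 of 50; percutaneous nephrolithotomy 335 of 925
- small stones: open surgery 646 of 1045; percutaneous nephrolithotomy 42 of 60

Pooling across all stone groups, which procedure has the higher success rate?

Large stones: open surgery 14/50 = 28.0%, percutaneous nephrolithotomy 335/925 = 36.2% → percutaneous nephrolithotomy
Small stones: open surgery 646/1045 = 61.8%, percutaneous nephrolithotomy 42/60 = 70.0% → percutaneous nephrolithotomy
Overall: open surgery 660/1095 = 60.3%, percutaneous nephrolithotomy 377/985 = 38.3% → open surgery
(Percutaneous nephrolithotomy wins every stone group but open surgery wins overall — percutaneous nephrolithotomy's cases skew toward the low-rate large stones group.)

open surgery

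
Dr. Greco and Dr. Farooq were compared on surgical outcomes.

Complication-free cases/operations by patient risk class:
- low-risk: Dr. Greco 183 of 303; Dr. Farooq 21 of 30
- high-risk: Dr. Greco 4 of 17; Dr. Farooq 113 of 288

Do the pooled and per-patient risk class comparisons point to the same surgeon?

No

Low-risk: Dr. Greco 183/303 = 60.4%, Dr. Farooq 21/30 = 70.0% → Dr. Farooq
High-risk: Dr. Greco 4/17 = 23.5%, Dr. Farooq 113/288 = 39.2% → Dr. Farooq
Overall: Dr. Greco 187/320 = 58.4%, Dr. Farooq 134/318 = 42.1% → Dr. Greco
Dr. Farooq wins each patient risk group but Dr. Greco wins overall — the comparison reverses. Dr. Farooq's operations skew toward high-risk, which has a lower base rate.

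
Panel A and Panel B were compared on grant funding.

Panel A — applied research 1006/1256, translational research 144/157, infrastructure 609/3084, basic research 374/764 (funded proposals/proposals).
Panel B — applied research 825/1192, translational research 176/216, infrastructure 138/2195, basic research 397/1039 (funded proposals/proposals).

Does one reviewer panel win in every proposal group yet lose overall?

Applied research: Panel A 1006/1256 = 80.1%, Panel B 825/1192 = 69.2% → Panel A
Translational research: Panel A 144/157 = 91.7%, Panel B 176/216 = 81.5% → Panel A
Infrastructure: Panel A 609/3084 = 19.7%, Panel B 138/2195 = 6.3% → Panel A
Basic research: Panel A 374/764 = 49.0%, Panel B 397/1039 = 38.2% → Panel A
Overall: Panel A 2133/5261 = 40.5%, Panel B 1536/4642 = 33.1% → Panel A
Panel A wins overall and in every proposal group — no reversal.

No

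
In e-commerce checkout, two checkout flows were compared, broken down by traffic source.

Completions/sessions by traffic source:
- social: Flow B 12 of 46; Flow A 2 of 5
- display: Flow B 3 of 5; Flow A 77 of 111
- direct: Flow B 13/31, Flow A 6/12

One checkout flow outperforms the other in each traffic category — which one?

Social: Flow B 12/46 = 26.1%, Flow A 2/5 = 40.0% → Flow A
Display: Flow B 3/5 = 60.0%, Flow A 77/111 = 69.4% → Flow A
Direct: Flow B 13/31 = 41.9%, Flow A 6/12 = 50.0% → Flow A
Flow A has the higher rate in all 3 groups.

Flow A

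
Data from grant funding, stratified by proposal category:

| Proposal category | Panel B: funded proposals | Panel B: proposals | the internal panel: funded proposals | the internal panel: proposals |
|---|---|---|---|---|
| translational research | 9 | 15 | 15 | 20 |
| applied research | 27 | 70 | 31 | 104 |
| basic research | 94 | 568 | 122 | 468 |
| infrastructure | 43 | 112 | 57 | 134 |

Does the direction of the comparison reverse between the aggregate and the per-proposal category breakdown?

Translational research: Panel B 9/15 = 60.0%, the internal panel 15/20 = 75.0% → the internal panel
Applied research: Panel B 27/70 = 38.6%, the internal panel 31/104 = 29.8% → Panel B
Basic research: Panel B 94/568 = 16.5%, the internal panel 122/468 = 26.1% → the internal panel
Infrastructure: Panel B 43/112 = 38.4%, the internal panel 57/134 = 42.5% → the internal panel
Overall: Panel B 173/765 = 22.6%, the internal panel 225/726 = 31.0% → the internal panel
Neither sweeps: Panel B wins 1 of 4 groups, the internal panel wins 3. The internal panel wins overall but not every group — no Simpson reversal.

No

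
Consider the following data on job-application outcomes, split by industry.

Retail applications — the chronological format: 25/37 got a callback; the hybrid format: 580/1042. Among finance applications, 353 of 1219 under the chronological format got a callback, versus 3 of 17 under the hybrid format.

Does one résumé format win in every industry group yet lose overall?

Retail: the chronological format 25/37 = 67.6%, the hybrid format 580/1042 = 55.7% → the chronological format
Finance: the chronological format 353/1219 = 29.0%, the hybrid format 3/17 = 17.6% → the chronological format
Overall: the chronological format 378/1256 = 30.1%, the hybrid format 583/1059 = 55.1% → the hybrid format
The chronological format wins each industry group but the hybrid format wins overall — the comparison reverses. The chronological format's applications skew toward finance, which has a lower base rate.

Yes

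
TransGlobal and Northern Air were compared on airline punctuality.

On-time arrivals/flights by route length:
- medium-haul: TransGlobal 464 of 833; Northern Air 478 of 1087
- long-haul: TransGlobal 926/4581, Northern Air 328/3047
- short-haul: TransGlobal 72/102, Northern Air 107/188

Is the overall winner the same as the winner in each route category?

Medium-haul: TransGlobal 464/833 = 55.7%, Northern Air 478/1087 = 44.0% → TransGlobal
Long-haul: TransGlobal 926/4581 = 20.2%, Northern Air 328/3047 = 10.8% → TransGlobal
Short-haul: TransGlobal 72/102 = 70.6%, Northern Air 107/188 = 56.9% → TransGlobal
Overall: TransGlobal 1462/5516 = 26.5%, Northern Air 913/4322 = 21.1% → TransGlobal
TransGlobal wins overall and in every route group — no reversal.

Yes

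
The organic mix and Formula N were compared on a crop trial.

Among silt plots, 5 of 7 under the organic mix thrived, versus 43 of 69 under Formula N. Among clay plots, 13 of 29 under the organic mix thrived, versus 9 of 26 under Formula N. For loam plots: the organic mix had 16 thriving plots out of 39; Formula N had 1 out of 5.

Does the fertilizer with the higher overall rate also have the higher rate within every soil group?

Silt: the organic mix 5/7 = 71.4%, Formula N 43/69 = 62.3% → the organic mix
Clay: the organic mix 13/29 = 44.8%, Formula N 9/26 = 34.6% → the organic mix
Loam: the organic mix 16/39 = 41.0%, Formula N 1/5 = 20.0% → the organic mix
Overall: the organic mix 34/75 = 45.3%, Formula N 53/100 = 53.0% → Formula N
The organic mix wins each soil group but Formula N wins overall — the comparison reverses. The organic mix's plots skew toward loam, which has a lower base rate.

No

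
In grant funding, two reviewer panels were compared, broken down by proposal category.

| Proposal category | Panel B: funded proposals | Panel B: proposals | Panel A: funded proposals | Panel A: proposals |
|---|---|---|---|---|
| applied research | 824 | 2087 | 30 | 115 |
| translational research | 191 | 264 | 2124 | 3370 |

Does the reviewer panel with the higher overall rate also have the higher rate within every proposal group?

Applied research: Panel B 824/2087 = 39.5%, Panel A 30/115 = 26.1% → Panel B
Translational research: Panel B 191/264 = 72.3%, Panel A 2124/3370 = 63.0% → Panel B
Overall: Panel B 1015/2351 = 43.2%, Panel A 2154/3485 = 61.8% → Panel A
Panel B wins each proposal group but Panel A wins overall — the comparison reverses. Panel B's proposals skew toward applied research, which has a lower base rate.

No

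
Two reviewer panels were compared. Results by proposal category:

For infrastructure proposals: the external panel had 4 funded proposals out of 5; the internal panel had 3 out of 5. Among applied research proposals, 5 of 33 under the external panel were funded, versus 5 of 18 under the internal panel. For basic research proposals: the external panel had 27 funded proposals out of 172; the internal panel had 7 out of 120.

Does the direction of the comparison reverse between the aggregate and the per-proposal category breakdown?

Infrastructure: the external panel 4/5 = 80.0%, the internal panel 3/5 = 60.0% → the external panel
Applied research: the external panel 5/33 = 15.2%, the internal panel 5/18 = 27.8% → the internal panel
Basic research: the external panel 27/172 = 15.7%, the internal panel 7/120 = 5.8% → the external panel
Overall: the external panel 36/210 = 17.1%, the internal panel 15/143 = 10.5% → the external panel
Neither sweeps: the external panel wins 2 of 3 groups, the internal panel wins 1. The external panel wins overall but not every group — no Simpson reversal.

No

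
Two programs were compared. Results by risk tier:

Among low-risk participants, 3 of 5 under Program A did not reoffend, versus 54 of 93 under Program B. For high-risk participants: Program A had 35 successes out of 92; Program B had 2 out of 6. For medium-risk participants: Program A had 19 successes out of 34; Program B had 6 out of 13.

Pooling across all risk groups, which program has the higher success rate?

Program B

Low-risk: Program A 3/5 = 60.0%, Program B 54/93 = 58.1% → Program A
High-risk: Program A 35/92 = 38.0%, Program B 2/6 = 33.3% → Program A
Medium-risk: Program A 19/34 = 55.9%, Program B 6/13 = 46.2% → Program A
Overall: Program A 57/131 = 43.5%, Program B 62/112 = 55.4% → Program B
(Program A wins every risk group but Program B wins overall — Program A's participants skew toward the low-rate high-risk group.)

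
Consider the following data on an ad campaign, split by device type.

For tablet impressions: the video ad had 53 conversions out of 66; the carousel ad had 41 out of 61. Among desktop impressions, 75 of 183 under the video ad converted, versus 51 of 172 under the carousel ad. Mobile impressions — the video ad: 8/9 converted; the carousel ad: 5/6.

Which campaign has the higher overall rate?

Tablet: the video ad 53/66 = 80.3%, the carousel ad 41/61 = 67.2% → the video ad
Desktop: the video ad 75/183 = 41.0%, the carousel ad 51/172 = 29.7% → the video ad
Mobile: the video ad 8/9 = 88.9%, the carousel ad 5/6 = 83.3% → the video ad
Overall: the video ad 136/258 = 52.7%, the carousel ad 97/239 = 40.6% → the video ad

the video ad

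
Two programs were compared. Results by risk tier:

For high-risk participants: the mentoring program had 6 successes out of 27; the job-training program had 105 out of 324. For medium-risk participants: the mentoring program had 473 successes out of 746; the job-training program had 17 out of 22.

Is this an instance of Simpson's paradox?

Yes

High-risk: the mentoring program 6/27 = 22.2%, the job-training program 105/324 = 32.4% → the job-training program
Medium-risk: the mentoring program 473/746 = 63.4%, the job-training program 17/22 = 77.3% → the job-training program
Overall: the mentoring program 479/773 = 62.0%, the job-training program 122/346 = 35.3% → the mentoring program
The job-training program wins each risk group but the mentoring program wins overall — the comparison reverses. The job-training program's participants skew toward high-risk, which has a lower base rate.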